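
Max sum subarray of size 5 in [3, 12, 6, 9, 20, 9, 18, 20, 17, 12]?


[0:5]: 50
[1:6]: 56
[2:7]: 62
[3:8]: 76
[4:9]: 84
[5:10]: 76

Max: 84 at [4:9]


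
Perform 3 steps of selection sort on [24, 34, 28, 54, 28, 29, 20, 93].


Initial: [24, 34, 28, 54, 28, 29, 20, 93]
Step 1: min=20 at 6
  Swap: [20, 34, 28, 54, 28, 29, 24, 93]
Step 2: min=24 at 6
  Swap: [20, 24, 28, 54, 28, 29, 34, 93]
Step 3: min=28 at 2
  Swap: [20, 24, 28, 54, 28, 29, 34, 93]

After 3 steps: [20, 24, 28, 54, 28, 29, 34, 93]


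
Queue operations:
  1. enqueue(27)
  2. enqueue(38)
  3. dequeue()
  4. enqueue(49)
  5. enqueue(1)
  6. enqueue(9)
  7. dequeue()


enqueue(27) -> [27]
enqueue(38) -> [27, 38]
dequeue()->27, [38]
enqueue(49) -> [38, 49]
enqueue(1) -> [38, 49, 1]
enqueue(9) -> [38, 49, 1, 9]
dequeue()->38, [49, 1, 9]

Final queue: [49, 1, 9]


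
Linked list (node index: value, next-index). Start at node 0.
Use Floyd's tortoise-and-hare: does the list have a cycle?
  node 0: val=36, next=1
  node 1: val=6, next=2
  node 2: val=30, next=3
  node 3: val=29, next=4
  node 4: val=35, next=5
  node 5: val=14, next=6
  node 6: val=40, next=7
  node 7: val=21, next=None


Floyd's tortoise (slow, +1) and hare (fast, +2):
  init: slow=0, fast=0
  step 1: slow=1, fast=2
  step 2: slow=2, fast=4
  step 3: slow=3, fast=6
  step 4: fast 6->7->None, no cycle

Cycle: no


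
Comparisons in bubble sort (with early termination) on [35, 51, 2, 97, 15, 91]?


Algorithm: bubble sort (with early termination)
Input: [35, 51, 2, 97, 15, 91]
Sorted: [2, 15, 35, 51, 91, 97]

14


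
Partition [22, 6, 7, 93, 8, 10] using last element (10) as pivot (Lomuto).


Pivot: 10
  6 <= 10: swap -> [6, 22, 7, 93, 8, 10]
  7 <= 10: swap -> [6, 7, 22, 93, 8, 10]
  8 <= 10: swap -> [6, 7, 8, 93, 22, 10]
Place pivot at 3: [6, 7, 8, 10, 22, 93]

Partitioned: [6, 7, 8, 10, 22, 93]


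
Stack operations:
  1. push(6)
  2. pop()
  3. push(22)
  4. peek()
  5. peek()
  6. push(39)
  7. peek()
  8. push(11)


push(6) -> [6]
pop()->6, []
push(22) -> [22]
peek()->22
peek()->22
push(39) -> [22, 39]
peek()->39
push(11) -> [22, 39, 11]

Final stack: [22, 39, 11]


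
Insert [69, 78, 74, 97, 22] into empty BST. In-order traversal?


Insert 69: root
Insert 78: R from 69
Insert 74: R from 69 -> L from 78
Insert 97: R from 69 -> R from 78
Insert 22: L from 69

In-order: [22, 69, 74, 78, 97]


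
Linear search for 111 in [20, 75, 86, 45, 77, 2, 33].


i=0: 20!=111
i=1: 75!=111
i=2: 86!=111
i=3: 45!=111
i=4: 77!=111
i=5: 2!=111
i=6: 33!=111

Not found, 7 comps


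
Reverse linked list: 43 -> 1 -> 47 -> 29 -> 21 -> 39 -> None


Step 1: curr=43, set curr.next=prev(None) | reversed so far: 43
Step 2: curr=1, set curr.next=prev(43) | reversed so far: 1 -> 43
Step 3: curr=47, set curr.next=prev(1) | reversed so far: 47 -> 1 -> 43
Step 4: curr=29, set curr.next=prev(47) | reversed so far: 29 -> 47 -> 1 -> 43
Step 5: curr=21, set curr.next=prev(29) | reversed so far: 21 -> 29 -> 47 -> 1 -> 43
Step 6: curr=39, set curr.next=prev(21) | reversed so far: 39 -> 21 -> 29 -> 47 -> 1 -> 43

39 -> 21 -> 29 -> 47 -> 1 -> 43 -> None


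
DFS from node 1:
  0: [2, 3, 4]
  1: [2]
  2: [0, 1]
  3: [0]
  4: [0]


Visit 1, push [2]
Visit 2, push [0]
Visit 0, push [4, 3]
Visit 3, push []
Visit 4, push []

DFS order: [1, 2, 0, 3, 4]


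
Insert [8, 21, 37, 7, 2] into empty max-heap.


Insert 8: [8]
Insert 21: [21, 8]
Insert 37: [37, 8, 21]
Insert 7: [37, 8, 21, 7]
Insert 2: [37, 8, 21, 7, 2]

Final heap: [37, 8, 21, 7, 2]


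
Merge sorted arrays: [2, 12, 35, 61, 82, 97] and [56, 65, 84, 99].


Take 2 from A
Take 12 from A
Take 35 from A
Take 56 from B
Take 61 from A
Take 65 from B
Take 82 from A
Take 84 from B
Take 97 from A

Merged: [2, 12, 35, 56, 61, 65, 82, 84, 97, 99]


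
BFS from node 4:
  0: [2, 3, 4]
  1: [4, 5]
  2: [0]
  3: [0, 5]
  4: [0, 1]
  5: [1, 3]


Visit 4, enqueue [0, 1]
Visit 0, enqueue [2, 3]
Visit 1, enqueue [5]
Visit 2, enqueue []
Visit 3, enqueue []
Visit 5, enqueue []

BFS order: [4, 0, 1, 2, 3, 5]


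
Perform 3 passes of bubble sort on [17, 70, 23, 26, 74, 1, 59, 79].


Initial: [17, 70, 23, 26, 74, 1, 59, 79]
Pass 1: [17, 23, 26, 70, 1, 59, 74, 79] (4 swaps)
Pass 2: [17, 23, 26, 1, 59, 70, 74, 79] (2 swaps)
Pass 3: [17, 23, 1, 26, 59, 70, 74, 79] (1 swaps)

After 3 passes: [17, 23, 1, 26, 59, 70, 74, 79]


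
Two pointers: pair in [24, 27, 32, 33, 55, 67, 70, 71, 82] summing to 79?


lo=0(24)+hi=8(82)=106
lo=0(24)+hi=7(71)=95
lo=0(24)+hi=6(70)=94
lo=0(24)+hi=5(67)=91
lo=0(24)+hi=4(55)=79

Yes: 24+55=79


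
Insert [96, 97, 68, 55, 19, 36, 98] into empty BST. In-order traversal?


Insert 96: root
Insert 97: R from 96
Insert 68: L from 96
Insert 55: L from 96 -> L from 68
Insert 19: L from 96 -> L from 68 -> L from 55
Insert 36: L from 96 -> L from 68 -> L from 55 -> R from 19
Insert 98: R from 96 -> R from 97

In-order: [19, 36, 55, 68, 96, 97, 98]


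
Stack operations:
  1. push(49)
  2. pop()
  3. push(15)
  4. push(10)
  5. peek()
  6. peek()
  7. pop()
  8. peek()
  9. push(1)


push(49) -> [49]
pop()->49, []
push(15) -> [15]
push(10) -> [15, 10]
peek()->10
peek()->10
pop()->10, [15]
peek()->15
push(1) -> [15, 1]

Final stack: [15, 1]


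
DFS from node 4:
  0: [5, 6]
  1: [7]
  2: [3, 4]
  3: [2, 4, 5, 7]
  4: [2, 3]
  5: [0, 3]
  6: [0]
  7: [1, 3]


Visit 4, push [3, 2]
Visit 2, push [3]
Visit 3, push [7, 5]
Visit 5, push [0]
Visit 0, push [6]
Visit 6, push []
Visit 7, push [1]
Visit 1, push []

DFS order: [4, 2, 3, 5, 0, 6, 7, 1]


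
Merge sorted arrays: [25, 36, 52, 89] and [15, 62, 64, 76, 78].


Take 15 from B
Take 25 from A
Take 36 from A
Take 52 from A
Take 62 from B
Take 64 from B
Take 76 from B
Take 78 from B

Merged: [15, 25, 36, 52, 62, 64, 76, 78, 89]


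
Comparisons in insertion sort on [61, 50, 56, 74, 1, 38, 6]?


Algorithm: insertion sort
Input: [61, 50, 56, 74, 1, 38, 6]
Sorted: [1, 6, 38, 50, 56, 61, 74]

19


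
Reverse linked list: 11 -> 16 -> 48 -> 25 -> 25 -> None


Step 1: curr=11, set curr.next=prev(None) | reversed so far: 11
Step 2: curr=16, set curr.next=prev(11) | reversed so far: 16 -> 11
Step 3: curr=48, set curr.next=prev(16) | reversed so far: 48 -> 16 -> 11
Step 4: curr=25, set curr.next=prev(48) | reversed so far: 25 -> 48 -> 16 -> 11
Step 5: curr=25, set curr.next=prev(25) | reversed so far: 25 -> 25 -> 48 -> 16 -> 11

25 -> 25 -> 48 -> 16 -> 11 -> None


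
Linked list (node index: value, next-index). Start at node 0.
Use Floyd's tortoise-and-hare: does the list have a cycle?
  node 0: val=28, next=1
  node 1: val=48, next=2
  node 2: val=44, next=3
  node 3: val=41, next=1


Floyd's tortoise (slow, +1) and hare (fast, +2):
  init: slow=0, fast=0
  step 1: slow=1, fast=2
  step 2: slow=2, fast=1
  step 3: slow=3, fast=3
  slow == fast at node 3: cycle detected

Cycle: yes


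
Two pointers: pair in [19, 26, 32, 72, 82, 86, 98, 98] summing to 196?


lo=0(19)+hi=7(98)=117
lo=1(26)+hi=7(98)=124
lo=2(32)+hi=7(98)=130
lo=3(72)+hi=7(98)=170
lo=4(82)+hi=7(98)=180
lo=5(86)+hi=7(98)=184
lo=6(98)+hi=7(98)=196

Yes: 98+98=196


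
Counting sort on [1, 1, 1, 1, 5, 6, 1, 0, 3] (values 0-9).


Input: [1, 1, 1, 1, 5, 6, 1, 0, 3]
Counts: [1, 5, 0, 1, 0, 1, 1, 0, 0, 0]

Sorted: [0, 1, 1, 1, 1, 1, 3, 5, 6]


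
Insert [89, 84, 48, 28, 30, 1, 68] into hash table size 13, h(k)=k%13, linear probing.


Insert 89: h=11 -> slot 11
Insert 84: h=6 -> slot 6
Insert 48: h=9 -> slot 9
Insert 28: h=2 -> slot 2
Insert 30: h=4 -> slot 4
Insert 1: h=1 -> slot 1
Insert 68: h=3 -> slot 3

Table: [None, 1, 28, 68, 30, None, 84, None, None, 48, None, 89, None]


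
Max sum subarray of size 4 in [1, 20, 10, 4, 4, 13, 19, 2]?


[0:4]: 35
[1:5]: 38
[2:6]: 31
[3:7]: 40
[4:8]: 38

Max: 40 at [3:7]


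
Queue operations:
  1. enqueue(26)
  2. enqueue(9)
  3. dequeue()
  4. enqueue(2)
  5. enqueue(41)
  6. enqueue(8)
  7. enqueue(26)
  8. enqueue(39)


enqueue(26) -> [26]
enqueue(9) -> [26, 9]
dequeue()->26, [9]
enqueue(2) -> [9, 2]
enqueue(41) -> [9, 2, 41]
enqueue(8) -> [9, 2, 41, 8]
enqueue(26) -> [9, 2, 41, 8, 26]
enqueue(39) -> [9, 2, 41, 8, 26, 39]

Final queue: [9, 2, 41, 8, 26, 39]


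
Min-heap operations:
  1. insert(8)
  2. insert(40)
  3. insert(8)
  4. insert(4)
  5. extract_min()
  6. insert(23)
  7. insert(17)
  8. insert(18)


insert(8) -> [8]
insert(40) -> [8, 40]
insert(8) -> [8, 40, 8]
insert(4) -> [4, 8, 8, 40]
extract_min()->4, [8, 8, 40]
insert(23) -> [8, 8, 40, 23]
insert(17) -> [8, 8, 40, 23, 17]
insert(18) -> [8, 8, 18, 23, 17, 40]

Final heap: [8, 8, 18, 23, 17, 40]


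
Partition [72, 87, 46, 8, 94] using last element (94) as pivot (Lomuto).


Pivot: 94
  72 <= 94: advance i (no swap)
  87 <= 94: advance i (no swap)
  46 <= 94: advance i (no swap)
  8 <= 94: advance i (no swap)
Place pivot at 4: [72, 87, 46, 8, 94]

Partitioned: [72, 87, 46, 8, 94]


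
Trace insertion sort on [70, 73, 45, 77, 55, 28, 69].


Initial: [70, 73, 45, 77, 55, 28, 69]
Insert 73: [70, 73, 45, 77, 55, 28, 69]
Insert 45: [45, 70, 73, 77, 55, 28, 69]
Insert 77: [45, 70, 73, 77, 55, 28, 69]
Insert 55: [45, 55, 70, 73, 77, 28, 69]
Insert 28: [28, 45, 55, 70, 73, 77, 69]
Insert 69: [28, 45, 55, 69, 70, 73, 77]

Sorted: [28, 45, 55, 69, 70, 73, 77]


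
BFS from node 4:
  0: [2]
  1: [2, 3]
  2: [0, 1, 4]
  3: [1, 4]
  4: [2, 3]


Visit 4, enqueue [2, 3]
Visit 2, enqueue [0, 1]
Visit 3, enqueue []
Visit 0, enqueue []
Visit 1, enqueue []

BFS order: [4, 2, 3, 0, 1]


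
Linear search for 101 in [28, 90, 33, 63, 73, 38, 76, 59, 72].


i=0: 28!=101
i=1: 90!=101
i=2: 33!=101
i=3: 63!=101
i=4: 73!=101
i=5: 38!=101
i=6: 76!=101
i=7: 59!=101
i=8: 72!=101

Not found, 9 comps


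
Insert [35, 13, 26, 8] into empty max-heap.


Insert 35: [35]
Insert 13: [35, 13]
Insert 26: [35, 13, 26]
Insert 8: [35, 13, 26, 8]

Final heap: [35, 13, 26, 8]


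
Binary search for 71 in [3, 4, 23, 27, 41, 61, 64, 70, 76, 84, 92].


Step 1: lo=0, hi=10, mid=5, val=61
Step 2: lo=6, hi=10, mid=8, val=76
Step 3: lo=6, hi=7, mid=6, val=64
Step 4: lo=7, hi=7, mid=7, val=70

Not found


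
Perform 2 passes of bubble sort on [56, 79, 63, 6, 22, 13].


Initial: [56, 79, 63, 6, 22, 13]
Pass 1: [56, 63, 6, 22, 13, 79] (4 swaps)
Pass 2: [56, 6, 22, 13, 63, 79] (3 swaps)

After 2 passes: [56, 6, 22, 13, 63, 79]


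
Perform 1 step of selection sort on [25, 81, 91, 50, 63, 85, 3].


Initial: [25, 81, 91, 50, 63, 85, 3]
Step 1: min=3 at 6
  Swap: [3, 81, 91, 50, 63, 85, 25]

After 1 step: [3, 81, 91, 50, 63, 85, 25]


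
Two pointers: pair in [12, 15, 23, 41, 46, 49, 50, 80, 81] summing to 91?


lo=0(12)+hi=8(81)=93
lo=0(12)+hi=7(80)=92
lo=0(12)+hi=6(50)=62
lo=1(15)+hi=6(50)=65
lo=2(23)+hi=6(50)=73
lo=3(41)+hi=6(50)=91

Yes: 41+50=91


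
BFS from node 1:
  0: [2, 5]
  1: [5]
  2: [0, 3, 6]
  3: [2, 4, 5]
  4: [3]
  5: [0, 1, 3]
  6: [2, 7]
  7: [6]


Visit 1, enqueue [5]
Visit 5, enqueue [0, 3]
Visit 0, enqueue [2]
Visit 3, enqueue [4]
Visit 2, enqueue [6]
Visit 4, enqueue []
Visit 6, enqueue [7]
Visit 7, enqueue []

BFS order: [1, 5, 0, 3, 2, 4, 6, 7]


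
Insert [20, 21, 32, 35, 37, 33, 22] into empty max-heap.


Insert 20: [20]
Insert 21: [21, 20]
Insert 32: [32, 20, 21]
Insert 35: [35, 32, 21, 20]
Insert 37: [37, 35, 21, 20, 32]
Insert 33: [37, 35, 33, 20, 32, 21]
Insert 22: [37, 35, 33, 20, 32, 21, 22]

Final heap: [37, 35, 33, 20, 32, 21, 22]


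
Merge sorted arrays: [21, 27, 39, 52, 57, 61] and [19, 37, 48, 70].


Take 19 from B
Take 21 from A
Take 27 from A
Take 37 from B
Take 39 from A
Take 48 from B
Take 52 from A
Take 57 from A
Take 61 from A

Merged: [19, 21, 27, 37, 39, 48, 52, 57, 61, 70]


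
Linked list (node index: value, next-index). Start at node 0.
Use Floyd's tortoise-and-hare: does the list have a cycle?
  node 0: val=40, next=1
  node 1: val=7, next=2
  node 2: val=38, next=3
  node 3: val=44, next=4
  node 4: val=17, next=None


Floyd's tortoise (slow, +1) and hare (fast, +2):
  init: slow=0, fast=0
  step 1: slow=1, fast=2
  step 2: slow=2, fast=4
  step 3: fast -> None, no cycle

Cycle: no


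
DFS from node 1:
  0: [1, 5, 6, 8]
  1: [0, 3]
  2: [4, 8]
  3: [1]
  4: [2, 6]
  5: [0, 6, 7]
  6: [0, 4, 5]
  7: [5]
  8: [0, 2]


Visit 1, push [3, 0]
Visit 0, push [8, 6, 5]
Visit 5, push [7, 6]
Visit 6, push [4]
Visit 4, push [2]
Visit 2, push [8]
Visit 8, push []
Visit 7, push []
Visit 3, push []

DFS order: [1, 0, 5, 6, 4, 2, 8, 7, 3]


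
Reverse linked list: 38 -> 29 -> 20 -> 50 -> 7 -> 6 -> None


Step 1: curr=38, set curr.next=prev(None) | reversed so far: 38
Step 2: curr=29, set curr.next=prev(38) | reversed so far: 29 -> 38
Step 3: curr=20, set curr.next=prev(29) | reversed so far: 20 -> 29 -> 38
Step 4: curr=50, set curr.next=prev(20) | reversed so far: 50 -> 20 -> 29 -> 38
Step 5: curr=7, set curr.next=prev(50) | reversed so far: 7 -> 50 -> 20 -> 29 -> 38
Step 6: curr=6, set curr.next=prev(7) | reversed so far: 6 -> 7 -> 50 -> 20 -> 29 -> 38

6 -> 7 -> 50 -> 20 -> 29 -> 38 -> None


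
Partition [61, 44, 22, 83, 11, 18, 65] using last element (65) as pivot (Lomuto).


Pivot: 65
  61 <= 65: advance i (no swap)
  44 <= 65: advance i (no swap)
  22 <= 65: advance i (no swap)
  11 <= 65: swap -> [61, 44, 22, 11, 83, 18, 65]
  18 <= 65: swap -> [61, 44, 22, 11, 18, 83, 65]
Place pivot at 5: [61, 44, 22, 11, 18, 65, 83]

Partitioned: [61, 44, 22, 11, 18, 65, 83]


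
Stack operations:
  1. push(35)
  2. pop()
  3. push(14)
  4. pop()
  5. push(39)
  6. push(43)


push(35) -> [35]
pop()->35, []
push(14) -> [14]
pop()->14, []
push(39) -> [39]
push(43) -> [39, 43]

Final stack: [39, 43]


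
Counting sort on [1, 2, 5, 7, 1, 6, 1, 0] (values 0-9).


Input: [1, 2, 5, 7, 1, 6, 1, 0]
Counts: [1, 3, 1, 0, 0, 1, 1, 1, 0, 0]

Sorted: [0, 1, 1, 1, 2, 5, 6, 7]


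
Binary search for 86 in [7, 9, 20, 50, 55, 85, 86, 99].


Step 1: lo=0, hi=7, mid=3, val=50
Step 2: lo=4, hi=7, mid=5, val=85
Step 3: lo=6, hi=7, mid=6, val=86

Found at index 6


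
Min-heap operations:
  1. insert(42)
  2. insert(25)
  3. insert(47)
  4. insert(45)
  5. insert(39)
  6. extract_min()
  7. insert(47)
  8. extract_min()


insert(42) -> [42]
insert(25) -> [25, 42]
insert(47) -> [25, 42, 47]
insert(45) -> [25, 42, 47, 45]
insert(39) -> [25, 39, 47, 45, 42]
extract_min()->25, [39, 42, 47, 45]
insert(47) -> [39, 42, 47, 45, 47]
extract_min()->39, [42, 45, 47, 47]

Final heap: [42, 45, 47, 47]


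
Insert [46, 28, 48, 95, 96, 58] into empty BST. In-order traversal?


Insert 46: root
Insert 28: L from 46
Insert 48: R from 46
Insert 95: R from 46 -> R from 48
Insert 96: R from 46 -> R from 48 -> R from 95
Insert 58: R from 46 -> R from 48 -> L from 95

In-order: [28, 46, 48, 58, 95, 96]


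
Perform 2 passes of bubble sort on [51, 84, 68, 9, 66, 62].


Initial: [51, 84, 68, 9, 66, 62]
Pass 1: [51, 68, 9, 66, 62, 84] (4 swaps)
Pass 2: [51, 9, 66, 62, 68, 84] (3 swaps)

After 2 passes: [51, 9, 66, 62, 68, 84]


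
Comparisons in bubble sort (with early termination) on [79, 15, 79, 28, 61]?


Algorithm: bubble sort (with early termination)
Input: [79, 15, 79, 28, 61]
Sorted: [15, 28, 61, 79, 79]

9


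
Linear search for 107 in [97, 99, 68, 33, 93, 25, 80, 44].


i=0: 97!=107
i=1: 99!=107
i=2: 68!=107
i=3: 33!=107
i=4: 93!=107
i=5: 25!=107
i=6: 80!=107
i=7: 44!=107

Not found, 8 comps


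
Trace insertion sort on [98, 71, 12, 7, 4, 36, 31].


Initial: [98, 71, 12, 7, 4, 36, 31]
Insert 71: [71, 98, 12, 7, 4, 36, 31]
Insert 12: [12, 71, 98, 7, 4, 36, 31]
Insert 7: [7, 12, 71, 98, 4, 36, 31]
Insert 4: [4, 7, 12, 71, 98, 36, 31]
Insert 36: [4, 7, 12, 36, 71, 98, 31]
Insert 31: [4, 7, 12, 31, 36, 71, 98]

Sorted: [4, 7, 12, 31, 36, 71, 98]


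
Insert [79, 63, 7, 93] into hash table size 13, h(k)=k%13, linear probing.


Insert 79: h=1 -> slot 1
Insert 63: h=11 -> slot 11
Insert 7: h=7 -> slot 7
Insert 93: h=2 -> slot 2

Table: [None, 79, 93, None, None, None, None, 7, None, None, None, 63, None]


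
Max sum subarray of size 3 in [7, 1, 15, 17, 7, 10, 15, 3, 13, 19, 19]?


[0:3]: 23
[1:4]: 33
[2:5]: 39
[3:6]: 34
[4:7]: 32
[5:8]: 28
[6:9]: 31
[7:10]: 35
[8:11]: 51

Max: 51 at [8:11]


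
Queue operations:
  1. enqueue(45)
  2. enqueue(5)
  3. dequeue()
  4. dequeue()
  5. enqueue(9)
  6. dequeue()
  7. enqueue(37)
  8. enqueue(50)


enqueue(45) -> [45]
enqueue(5) -> [45, 5]
dequeue()->45, [5]
dequeue()->5, []
enqueue(9) -> [9]
dequeue()->9, []
enqueue(37) -> [37]
enqueue(50) -> [37, 50]

Final queue: [37, 50]


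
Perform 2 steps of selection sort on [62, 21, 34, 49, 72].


Initial: [62, 21, 34, 49, 72]
Step 1: min=21 at 1
  Swap: [21, 62, 34, 49, 72]
Step 2: min=34 at 2
  Swap: [21, 34, 62, 49, 72]

After 2 steps: [21, 34, 62, 49, 72]


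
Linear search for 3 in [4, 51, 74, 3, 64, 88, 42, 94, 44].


i=0: 4!=3
i=1: 51!=3
i=2: 74!=3
i=3: 3==3 found!

Found at 3, 4 comps


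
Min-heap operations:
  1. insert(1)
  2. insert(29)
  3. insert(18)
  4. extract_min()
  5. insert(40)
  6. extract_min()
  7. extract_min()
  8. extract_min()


insert(1) -> [1]
insert(29) -> [1, 29]
insert(18) -> [1, 29, 18]
extract_min()->1, [18, 29]
insert(40) -> [18, 29, 40]
extract_min()->18, [29, 40]
extract_min()->29, [40]
extract_min()->40, []

Final heap: []


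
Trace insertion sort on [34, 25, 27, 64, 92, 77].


Initial: [34, 25, 27, 64, 92, 77]
Insert 25: [25, 34, 27, 64, 92, 77]
Insert 27: [25, 27, 34, 64, 92, 77]
Insert 64: [25, 27, 34, 64, 92, 77]
Insert 92: [25, 27, 34, 64, 92, 77]
Insert 77: [25, 27, 34, 64, 77, 92]

Sorted: [25, 27, 34, 64, 77, 92]


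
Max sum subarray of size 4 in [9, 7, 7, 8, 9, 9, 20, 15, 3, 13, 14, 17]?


[0:4]: 31
[1:5]: 31
[2:6]: 33
[3:7]: 46
[4:8]: 53
[5:9]: 47
[6:10]: 51
[7:11]: 45
[8:12]: 47

Max: 53 at [4:8]


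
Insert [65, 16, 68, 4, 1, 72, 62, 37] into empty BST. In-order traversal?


Insert 65: root
Insert 16: L from 65
Insert 68: R from 65
Insert 4: L from 65 -> L from 16
Insert 1: L from 65 -> L from 16 -> L from 4
Insert 72: R from 65 -> R from 68
Insert 62: L from 65 -> R from 16
Insert 37: L from 65 -> R from 16 -> L from 62

In-order: [1, 4, 16, 37, 62, 65, 68, 72]


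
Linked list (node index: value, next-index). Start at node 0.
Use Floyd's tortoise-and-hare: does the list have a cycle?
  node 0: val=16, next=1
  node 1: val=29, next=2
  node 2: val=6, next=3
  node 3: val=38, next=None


Floyd's tortoise (slow, +1) and hare (fast, +2):
  init: slow=0, fast=0
  step 1: slow=1, fast=2
  step 2: fast 2->3->None, no cycle

Cycle: no


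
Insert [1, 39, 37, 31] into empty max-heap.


Insert 1: [1]
Insert 39: [39, 1]
Insert 37: [39, 1, 37]
Insert 31: [39, 31, 37, 1]

Final heap: [39, 31, 37, 1]


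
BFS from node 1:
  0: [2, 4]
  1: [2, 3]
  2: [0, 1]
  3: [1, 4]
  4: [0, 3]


Visit 1, enqueue [2, 3]
Visit 2, enqueue [0]
Visit 3, enqueue [4]
Visit 0, enqueue []
Visit 4, enqueue []

BFS order: [1, 2, 3, 0, 4]


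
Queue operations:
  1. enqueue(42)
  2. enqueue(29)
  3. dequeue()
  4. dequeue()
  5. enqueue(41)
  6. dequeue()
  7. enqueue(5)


enqueue(42) -> [42]
enqueue(29) -> [42, 29]
dequeue()->42, [29]
dequeue()->29, []
enqueue(41) -> [41]
dequeue()->41, []
enqueue(5) -> [5]

Final queue: [5]


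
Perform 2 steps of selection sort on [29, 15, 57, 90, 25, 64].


Initial: [29, 15, 57, 90, 25, 64]
Step 1: min=15 at 1
  Swap: [15, 29, 57, 90, 25, 64]
Step 2: min=25 at 4
  Swap: [15, 25, 57, 90, 29, 64]

After 2 steps: [15, 25, 57, 90, 29, 64]


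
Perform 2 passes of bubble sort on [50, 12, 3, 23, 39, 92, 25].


Initial: [50, 12, 3, 23, 39, 92, 25]
Pass 1: [12, 3, 23, 39, 50, 25, 92] (5 swaps)
Pass 2: [3, 12, 23, 39, 25, 50, 92] (2 swaps)

After 2 passes: [3, 12, 23, 39, 25, 50, 92]


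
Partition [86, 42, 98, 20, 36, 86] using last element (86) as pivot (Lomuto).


Pivot: 86
  86 <= 86: advance i (no swap)
  42 <= 86: advance i (no swap)
  20 <= 86: swap -> [86, 42, 20, 98, 36, 86]
  36 <= 86: swap -> [86, 42, 20, 36, 98, 86]
Place pivot at 4: [86, 42, 20, 36, 86, 98]

Partitioned: [86, 42, 20, 36, 86, 98]


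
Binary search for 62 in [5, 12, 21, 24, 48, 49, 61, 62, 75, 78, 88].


Step 1: lo=0, hi=10, mid=5, val=49
Step 2: lo=6, hi=10, mid=8, val=75
Step 3: lo=6, hi=7, mid=6, val=61
Step 4: lo=7, hi=7, mid=7, val=62

Found at index 7


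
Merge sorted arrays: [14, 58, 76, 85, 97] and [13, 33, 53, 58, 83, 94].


Take 13 from B
Take 14 from A
Take 33 from B
Take 53 from B
Take 58 from A
Take 58 from B
Take 76 from A
Take 83 from B
Take 85 from A
Take 94 from B

Merged: [13, 14, 33, 53, 58, 58, 76, 83, 85, 94, 97]


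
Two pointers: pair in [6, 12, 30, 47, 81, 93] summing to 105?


lo=0(6)+hi=5(93)=99
lo=1(12)+hi=5(93)=105

Yes: 12+93=105


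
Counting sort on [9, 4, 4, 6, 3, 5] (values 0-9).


Input: [9, 4, 4, 6, 3, 5]
Counts: [0, 0, 0, 1, 2, 1, 1, 0, 0, 1]

Sorted: [3, 4, 4, 5, 6, 9]


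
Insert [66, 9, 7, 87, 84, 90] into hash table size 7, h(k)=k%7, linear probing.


Insert 66: h=3 -> slot 3
Insert 9: h=2 -> slot 2
Insert 7: h=0 -> slot 0
Insert 87: h=3, 1 probes -> slot 4
Insert 84: h=0, 1 probes -> slot 1
Insert 90: h=6 -> slot 6

Table: [7, 84, 9, 66, 87, None, 90]


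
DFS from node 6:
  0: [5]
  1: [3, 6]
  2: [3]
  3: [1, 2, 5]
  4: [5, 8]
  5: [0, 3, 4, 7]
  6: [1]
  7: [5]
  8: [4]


Visit 6, push [1]
Visit 1, push [3]
Visit 3, push [5, 2]
Visit 2, push []
Visit 5, push [7, 4, 0]
Visit 0, push []
Visit 4, push [8]
Visit 8, push []
Visit 7, push []

DFS order: [6, 1, 3, 2, 5, 0, 4, 8, 7]


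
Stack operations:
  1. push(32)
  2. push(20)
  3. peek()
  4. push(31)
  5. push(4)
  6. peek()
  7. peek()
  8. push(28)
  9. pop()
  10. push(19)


push(32) -> [32]
push(20) -> [32, 20]
peek()->20
push(31) -> [32, 20, 31]
push(4) -> [32, 20, 31, 4]
peek()->4
peek()->4
push(28) -> [32, 20, 31, 4, 28]
pop()->28, [32, 20, 31, 4]
push(19) -> [32, 20, 31, 4, 19]

Final stack: [32, 20, 31, 4, 19]


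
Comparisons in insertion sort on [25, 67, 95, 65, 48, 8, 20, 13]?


Algorithm: insertion sort
Input: [25, 67, 95, 65, 48, 8, 20, 13]
Sorted: [8, 13, 20, 25, 48, 65, 67, 95]

27


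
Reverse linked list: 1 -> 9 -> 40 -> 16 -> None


Step 1: curr=1, set curr.next=prev(None) | reversed so far: 1
Step 2: curr=9, set curr.next=prev(1) | reversed so far: 9 -> 1
Step 3: curr=40, set curr.next=prev(9) | reversed so far: 40 -> 9 -> 1
Step 4: curr=16, set curr.next=prev(40) | reversed so far: 16 -> 40 -> 9 -> 1

16 -> 40 -> 9 -> 1 -> None


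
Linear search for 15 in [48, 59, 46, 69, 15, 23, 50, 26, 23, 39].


i=0: 48!=15
i=1: 59!=15
i=2: 46!=15
i=3: 69!=15
i=4: 15==15 found!

Found at 4, 5 comps


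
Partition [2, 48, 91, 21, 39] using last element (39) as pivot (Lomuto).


Pivot: 39
  2 <= 39: advance i (no swap)
  21 <= 39: swap -> [2, 21, 91, 48, 39]
Place pivot at 2: [2, 21, 39, 48, 91]

Partitioned: [2, 21, 39, 48, 91]


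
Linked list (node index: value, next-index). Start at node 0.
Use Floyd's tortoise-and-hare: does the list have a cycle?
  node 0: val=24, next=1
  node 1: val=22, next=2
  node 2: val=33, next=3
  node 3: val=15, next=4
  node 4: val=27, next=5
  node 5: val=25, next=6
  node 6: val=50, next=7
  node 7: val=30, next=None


Floyd's tortoise (slow, +1) and hare (fast, +2):
  init: slow=0, fast=0
  step 1: slow=1, fast=2
  step 2: slow=2, fast=4
  step 3: slow=3, fast=6
  step 4: fast 6->7->None, no cycle

Cycle: no


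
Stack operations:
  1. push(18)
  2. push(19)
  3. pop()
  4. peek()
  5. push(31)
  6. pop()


push(18) -> [18]
push(19) -> [18, 19]
pop()->19, [18]
peek()->18
push(31) -> [18, 31]
pop()->31, [18]

Final stack: [18]


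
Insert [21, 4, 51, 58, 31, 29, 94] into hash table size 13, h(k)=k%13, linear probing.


Insert 21: h=8 -> slot 8
Insert 4: h=4 -> slot 4
Insert 51: h=12 -> slot 12
Insert 58: h=6 -> slot 6
Insert 31: h=5 -> slot 5
Insert 29: h=3 -> slot 3
Insert 94: h=3, 4 probes -> slot 7

Table: [None, None, None, 29, 4, 31, 58, 94, 21, None, None, None, 51]


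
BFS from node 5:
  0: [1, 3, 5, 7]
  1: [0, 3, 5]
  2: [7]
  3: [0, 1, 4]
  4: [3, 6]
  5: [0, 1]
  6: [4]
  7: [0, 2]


Visit 5, enqueue [0, 1]
Visit 0, enqueue [3, 7]
Visit 1, enqueue []
Visit 3, enqueue [4]
Visit 7, enqueue [2]
Visit 4, enqueue [6]
Visit 2, enqueue []
Visit 6, enqueue []

BFS order: [5, 0, 1, 3, 7, 4, 2, 6]


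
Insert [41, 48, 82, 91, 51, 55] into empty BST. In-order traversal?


Insert 41: root
Insert 48: R from 41
Insert 82: R from 41 -> R from 48
Insert 91: R from 41 -> R from 48 -> R from 82
Insert 51: R from 41 -> R from 48 -> L from 82
Insert 55: R from 41 -> R from 48 -> L from 82 -> R from 51

In-order: [41, 48, 51, 55, 82, 91]


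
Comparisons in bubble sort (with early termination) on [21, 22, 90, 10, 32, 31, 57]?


Algorithm: bubble sort (with early termination)
Input: [21, 22, 90, 10, 32, 31, 57]
Sorted: [10, 21, 22, 31, 32, 57, 90]

18


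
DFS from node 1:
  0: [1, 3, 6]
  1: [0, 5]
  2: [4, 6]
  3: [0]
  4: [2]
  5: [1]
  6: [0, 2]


Visit 1, push [5, 0]
Visit 0, push [6, 3]
Visit 3, push []
Visit 6, push [2]
Visit 2, push [4]
Visit 4, push []
Visit 5, push []

DFS order: [1, 0, 3, 6, 2, 4, 5]


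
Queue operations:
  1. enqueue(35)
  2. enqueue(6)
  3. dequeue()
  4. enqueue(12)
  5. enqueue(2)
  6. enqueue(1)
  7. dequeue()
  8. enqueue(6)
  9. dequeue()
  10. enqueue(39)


enqueue(35) -> [35]
enqueue(6) -> [35, 6]
dequeue()->35, [6]
enqueue(12) -> [6, 12]
enqueue(2) -> [6, 12, 2]
enqueue(1) -> [6, 12, 2, 1]
dequeue()->6, [12, 2, 1]
enqueue(6) -> [12, 2, 1, 6]
dequeue()->12, [2, 1, 6]
enqueue(39) -> [2, 1, 6, 39]

Final queue: [2, 1, 6, 39]


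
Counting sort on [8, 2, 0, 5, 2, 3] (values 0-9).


Input: [8, 2, 0, 5, 2, 3]
Counts: [1, 0, 2, 1, 0, 1, 0, 0, 1, 0]

Sorted: [0, 2, 2, 3, 5, 8]


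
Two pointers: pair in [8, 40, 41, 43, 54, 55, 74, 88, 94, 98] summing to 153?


lo=0(8)+hi=9(98)=106
lo=1(40)+hi=9(98)=138
lo=2(41)+hi=9(98)=139
lo=3(43)+hi=9(98)=141
lo=4(54)+hi=9(98)=152
lo=5(55)+hi=9(98)=153

Yes: 55+98=153


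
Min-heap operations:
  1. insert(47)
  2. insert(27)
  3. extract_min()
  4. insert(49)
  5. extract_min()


insert(47) -> [47]
insert(27) -> [27, 47]
extract_min()->27, [47]
insert(49) -> [47, 49]
extract_min()->47, [49]

Final heap: [49]


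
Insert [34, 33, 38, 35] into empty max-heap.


Insert 34: [34]
Insert 33: [34, 33]
Insert 38: [38, 33, 34]
Insert 35: [38, 35, 34, 33]

Final heap: [38, 35, 34, 33]


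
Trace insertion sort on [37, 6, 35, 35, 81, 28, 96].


Initial: [37, 6, 35, 35, 81, 28, 96]
Insert 6: [6, 37, 35, 35, 81, 28, 96]
Insert 35: [6, 35, 37, 35, 81, 28, 96]
Insert 35: [6, 35, 35, 37, 81, 28, 96]
Insert 81: [6, 35, 35, 37, 81, 28, 96]
Insert 28: [6, 28, 35, 35, 37, 81, 96]
Insert 96: [6, 28, 35, 35, 37, 81, 96]

Sorted: [6, 28, 35, 35, 37, 81, 96]


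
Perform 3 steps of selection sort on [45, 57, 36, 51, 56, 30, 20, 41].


Initial: [45, 57, 36, 51, 56, 30, 20, 41]
Step 1: min=20 at 6
  Swap: [20, 57, 36, 51, 56, 30, 45, 41]
Step 2: min=30 at 5
  Swap: [20, 30, 36, 51, 56, 57, 45, 41]
Step 3: min=36 at 2
  Swap: [20, 30, 36, 51, 56, 57, 45, 41]

After 3 steps: [20, 30, 36, 51, 56, 57, 45, 41]


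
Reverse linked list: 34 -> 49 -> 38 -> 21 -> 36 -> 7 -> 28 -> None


Step 1: curr=34, set curr.next=prev(None) | reversed so far: 34
Step 2: curr=49, set curr.next=prev(34) | reversed so far: 49 -> 34
Step 3: curr=38, set curr.next=prev(49) | reversed so far: 38 -> 49 -> 34
Step 4: curr=21, set curr.next=prev(38) | reversed so far: 21 -> 38 -> 49 -> 34
Step 5: curr=36, set curr.next=prev(21) | reversed so far: 36 -> 21 -> 38 -> 49 -> 34
Step 6: curr=7, set curr.next=prev(36) | reversed so far: 7 -> 36 -> 21 -> 38 -> 49 -> 34
Step 7: curr=28, set curr.next=prev(7) | reversed so far: 28 -> 7 -> 36 -> 21 -> 38 -> 49 -> 34

28 -> 7 -> 36 -> 21 -> 38 -> 49 -> 34 -> None


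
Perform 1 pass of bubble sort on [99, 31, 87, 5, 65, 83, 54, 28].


Initial: [99, 31, 87, 5, 65, 83, 54, 28]
Pass 1: [31, 87, 5, 65, 83, 54, 28, 99] (7 swaps)

After 1 pass: [31, 87, 5, 65, 83, 54, 28, 99]


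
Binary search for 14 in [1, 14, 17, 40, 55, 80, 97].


Step 1: lo=0, hi=6, mid=3, val=40
Step 2: lo=0, hi=2, mid=1, val=14

Found at index 1


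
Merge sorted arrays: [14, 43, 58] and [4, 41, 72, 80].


Take 4 from B
Take 14 from A
Take 41 from B
Take 43 from A
Take 58 from A

Merged: [4, 14, 41, 43, 58, 72, 80]


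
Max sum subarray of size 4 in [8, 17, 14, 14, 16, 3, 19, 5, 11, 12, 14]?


[0:4]: 53
[1:5]: 61
[2:6]: 47
[3:7]: 52
[4:8]: 43
[5:9]: 38
[6:10]: 47
[7:11]: 42

Max: 61 at [1:5]


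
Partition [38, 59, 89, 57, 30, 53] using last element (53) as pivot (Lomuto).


Pivot: 53
  38 <= 53: advance i (no swap)
  30 <= 53: swap -> [38, 30, 89, 57, 59, 53]
Place pivot at 2: [38, 30, 53, 57, 59, 89]

Partitioned: [38, 30, 53, 57, 59, 89]


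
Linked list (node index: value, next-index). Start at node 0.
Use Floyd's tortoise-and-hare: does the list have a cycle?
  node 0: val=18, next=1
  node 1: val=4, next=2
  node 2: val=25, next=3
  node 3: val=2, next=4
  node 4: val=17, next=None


Floyd's tortoise (slow, +1) and hare (fast, +2):
  init: slow=0, fast=0
  step 1: slow=1, fast=2
  step 2: slow=2, fast=4
  step 3: fast -> None, no cycle

Cycle: no


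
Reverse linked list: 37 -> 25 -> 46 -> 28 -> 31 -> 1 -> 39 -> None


Step 1: curr=37, set curr.next=prev(None) | reversed so far: 37
Step 2: curr=25, set curr.next=prev(37) | reversed so far: 25 -> 37
Step 3: curr=46, set curr.next=prev(25) | reversed so far: 46 -> 25 -> 37
Step 4: curr=28, set curr.next=prev(46) | reversed so far: 28 -> 46 -> 25 -> 37
Step 5: curr=31, set curr.next=prev(28) | reversed so far: 31 -> 28 -> 46 -> 25 -> 37
Step 6: curr=1, set curr.next=prev(31) | reversed so far: 1 -> 31 -> 28 -> 46 -> 25 -> 37
Step 7: curr=39, set curr.next=prev(1) | reversed so far: 39 -> 1 -> 31 -> 28 -> 46 -> 25 -> 37

39 -> 1 -> 31 -> 28 -> 46 -> 25 -> 37 -> None


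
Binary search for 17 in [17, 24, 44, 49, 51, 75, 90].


Step 1: lo=0, hi=6, mid=3, val=49
Step 2: lo=0, hi=2, mid=1, val=24
Step 3: lo=0, hi=0, mid=0, val=17

Found at index 0


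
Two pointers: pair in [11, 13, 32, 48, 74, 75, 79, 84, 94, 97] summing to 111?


lo=0(11)+hi=9(97)=108
lo=1(13)+hi=9(97)=110
lo=2(32)+hi=9(97)=129
lo=2(32)+hi=8(94)=126
lo=2(32)+hi=7(84)=116
lo=2(32)+hi=6(79)=111

Yes: 32+79=111


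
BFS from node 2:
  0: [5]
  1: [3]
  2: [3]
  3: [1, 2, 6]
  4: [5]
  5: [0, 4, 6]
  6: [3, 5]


Visit 2, enqueue [3]
Visit 3, enqueue [1, 6]
Visit 1, enqueue []
Visit 6, enqueue [5]
Visit 5, enqueue [0, 4]
Visit 0, enqueue []
Visit 4, enqueue []

BFS order: [2, 3, 1, 6, 5, 0, 4]


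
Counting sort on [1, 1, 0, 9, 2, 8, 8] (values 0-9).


Input: [1, 1, 0, 9, 2, 8, 8]
Counts: [1, 2, 1, 0, 0, 0, 0, 0, 2, 1]

Sorted: [0, 1, 1, 2, 8, 8, 9]


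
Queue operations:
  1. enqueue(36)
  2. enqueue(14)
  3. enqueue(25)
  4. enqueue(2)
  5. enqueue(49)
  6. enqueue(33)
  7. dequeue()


enqueue(36) -> [36]
enqueue(14) -> [36, 14]
enqueue(25) -> [36, 14, 25]
enqueue(2) -> [36, 14, 25, 2]
enqueue(49) -> [36, 14, 25, 2, 49]
enqueue(33) -> [36, 14, 25, 2, 49, 33]
dequeue()->36, [14, 25, 2, 49, 33]

Final queue: [14, 25, 2, 49, 33]


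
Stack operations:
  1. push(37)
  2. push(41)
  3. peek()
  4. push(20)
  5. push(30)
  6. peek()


push(37) -> [37]
push(41) -> [37, 41]
peek()->41
push(20) -> [37, 41, 20]
push(30) -> [37, 41, 20, 30]
peek()->30

Final stack: [37, 41, 20, 30]


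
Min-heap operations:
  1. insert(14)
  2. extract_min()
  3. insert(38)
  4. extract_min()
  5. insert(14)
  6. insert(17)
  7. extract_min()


insert(14) -> [14]
extract_min()->14, []
insert(38) -> [38]
extract_min()->38, []
insert(14) -> [14]
insert(17) -> [14, 17]
extract_min()->14, [17]

Final heap: [17]


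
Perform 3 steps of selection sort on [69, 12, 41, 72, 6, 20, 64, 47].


Initial: [69, 12, 41, 72, 6, 20, 64, 47]
Step 1: min=6 at 4
  Swap: [6, 12, 41, 72, 69, 20, 64, 47]
Step 2: min=12 at 1
  Swap: [6, 12, 41, 72, 69, 20, 64, 47]
Step 3: min=20 at 5
  Swap: [6, 12, 20, 72, 69, 41, 64, 47]

After 3 steps: [6, 12, 20, 72, 69, 41, 64, 47]


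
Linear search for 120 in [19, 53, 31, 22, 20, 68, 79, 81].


i=0: 19!=120
i=1: 53!=120
i=2: 31!=120
i=3: 22!=120
i=4: 20!=120
i=5: 68!=120
i=6: 79!=120
i=7: 81!=120

Not found, 8 comps


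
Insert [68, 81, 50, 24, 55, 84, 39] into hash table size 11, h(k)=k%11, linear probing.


Insert 68: h=2 -> slot 2
Insert 81: h=4 -> slot 4
Insert 50: h=6 -> slot 6
Insert 24: h=2, 1 probes -> slot 3
Insert 55: h=0 -> slot 0
Insert 84: h=7 -> slot 7
Insert 39: h=6, 2 probes -> slot 8

Table: [55, None, 68, 24, 81, None, 50, 84, 39, None, None]


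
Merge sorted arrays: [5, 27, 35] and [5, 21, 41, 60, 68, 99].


Take 5 from A
Take 5 from B
Take 21 from B
Take 27 from A
Take 35 from A

Merged: [5, 5, 21, 27, 35, 41, 60, 68, 99]


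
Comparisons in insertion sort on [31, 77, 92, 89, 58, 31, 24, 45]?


Algorithm: insertion sort
Input: [31, 77, 92, 89, 58, 31, 24, 45]
Sorted: [24, 31, 31, 45, 58, 77, 89, 92]

24


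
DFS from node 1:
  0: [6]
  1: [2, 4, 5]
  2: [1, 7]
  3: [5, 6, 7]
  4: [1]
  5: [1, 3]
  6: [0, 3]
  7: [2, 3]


Visit 1, push [5, 4, 2]
Visit 2, push [7]
Visit 7, push [3]
Visit 3, push [6, 5]
Visit 5, push []
Visit 6, push [0]
Visit 0, push []
Visit 4, push []

DFS order: [1, 2, 7, 3, 5, 6, 0, 4]


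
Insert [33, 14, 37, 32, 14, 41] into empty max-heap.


Insert 33: [33]
Insert 14: [33, 14]
Insert 37: [37, 14, 33]
Insert 32: [37, 32, 33, 14]
Insert 14: [37, 32, 33, 14, 14]
Insert 41: [41, 32, 37, 14, 14, 33]

Final heap: [41, 32, 37, 14, 14, 33]


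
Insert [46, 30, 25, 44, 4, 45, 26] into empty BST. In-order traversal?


Insert 46: root
Insert 30: L from 46
Insert 25: L from 46 -> L from 30
Insert 44: L from 46 -> R from 30
Insert 4: L from 46 -> L from 30 -> L from 25
Insert 45: L from 46 -> R from 30 -> R from 44
Insert 26: L from 46 -> L from 30 -> R from 25

In-order: [4, 25, 26, 30, 44, 45, 46]


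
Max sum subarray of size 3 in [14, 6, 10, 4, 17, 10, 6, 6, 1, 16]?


[0:3]: 30
[1:4]: 20
[2:5]: 31
[3:6]: 31
[4:7]: 33
[5:8]: 22
[6:9]: 13
[7:10]: 23

Max: 33 at [4:7]


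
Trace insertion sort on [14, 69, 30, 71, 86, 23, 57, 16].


Initial: [14, 69, 30, 71, 86, 23, 57, 16]
Insert 69: [14, 69, 30, 71, 86, 23, 57, 16]
Insert 30: [14, 30, 69, 71, 86, 23, 57, 16]
Insert 71: [14, 30, 69, 71, 86, 23, 57, 16]
Insert 86: [14, 30, 69, 71, 86, 23, 57, 16]
Insert 23: [14, 23, 30, 69, 71, 86, 57, 16]
Insert 57: [14, 23, 30, 57, 69, 71, 86, 16]
Insert 16: [14, 16, 23, 30, 57, 69, 71, 86]

Sorted: [14, 16, 23, 30, 57, 69, 71, 86]


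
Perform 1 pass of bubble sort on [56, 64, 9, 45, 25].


Initial: [56, 64, 9, 45, 25]
Pass 1: [56, 9, 45, 25, 64] (3 swaps)

After 1 pass: [56, 9, 45, 25, 64]


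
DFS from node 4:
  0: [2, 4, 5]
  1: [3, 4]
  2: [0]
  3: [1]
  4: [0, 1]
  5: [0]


Visit 4, push [1, 0]
Visit 0, push [5, 2]
Visit 2, push []
Visit 5, push []
Visit 1, push [3]
Visit 3, push []

DFS order: [4, 0, 2, 5, 1, 3]


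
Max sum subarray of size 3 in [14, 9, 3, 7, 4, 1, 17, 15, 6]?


[0:3]: 26
[1:4]: 19
[2:5]: 14
[3:6]: 12
[4:7]: 22
[5:8]: 33
[6:9]: 38

Max: 38 at [6:9]


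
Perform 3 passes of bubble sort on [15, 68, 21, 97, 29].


Initial: [15, 68, 21, 97, 29]
Pass 1: [15, 21, 68, 29, 97] (2 swaps)
Pass 2: [15, 21, 29, 68, 97] (1 swaps)
Pass 3: [15, 21, 29, 68, 97] (0 swaps)

After 3 passes: [15, 21, 29, 68, 97]


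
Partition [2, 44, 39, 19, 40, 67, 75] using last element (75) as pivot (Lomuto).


Pivot: 75
  2 <= 75: advance i (no swap)
  44 <= 75: advance i (no swap)
  39 <= 75: advance i (no swap)
  19 <= 75: advance i (no swap)
  40 <= 75: advance i (no swap)
  67 <= 75: advance i (no swap)
Place pivot at 6: [2, 44, 39, 19, 40, 67, 75]

Partitioned: [2, 44, 39, 19, 40, 67, 75]


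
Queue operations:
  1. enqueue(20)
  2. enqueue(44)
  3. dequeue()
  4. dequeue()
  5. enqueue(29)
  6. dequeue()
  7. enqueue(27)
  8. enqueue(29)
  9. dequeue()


enqueue(20) -> [20]
enqueue(44) -> [20, 44]
dequeue()->20, [44]
dequeue()->44, []
enqueue(29) -> [29]
dequeue()->29, []
enqueue(27) -> [27]
enqueue(29) -> [27, 29]
dequeue()->27, [29]

Final queue: [29]


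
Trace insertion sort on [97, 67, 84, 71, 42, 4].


Initial: [97, 67, 84, 71, 42, 4]
Insert 67: [67, 97, 84, 71, 42, 4]
Insert 84: [67, 84, 97, 71, 42, 4]
Insert 71: [67, 71, 84, 97, 42, 4]
Insert 42: [42, 67, 71, 84, 97, 4]
Insert 4: [4, 42, 67, 71, 84, 97]

Sorted: [4, 42, 67, 71, 84, 97]


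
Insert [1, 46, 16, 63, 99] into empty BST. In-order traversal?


Insert 1: root
Insert 46: R from 1
Insert 16: R from 1 -> L from 46
Insert 63: R from 1 -> R from 46
Insert 99: R from 1 -> R from 46 -> R from 63

In-order: [1, 16, 46, 63, 99]


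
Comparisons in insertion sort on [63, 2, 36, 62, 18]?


Algorithm: insertion sort
Input: [63, 2, 36, 62, 18]
Sorted: [2, 18, 36, 62, 63]

9


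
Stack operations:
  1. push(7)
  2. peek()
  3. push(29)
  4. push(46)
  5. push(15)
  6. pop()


push(7) -> [7]
peek()->7
push(29) -> [7, 29]
push(46) -> [7, 29, 46]
push(15) -> [7, 29, 46, 15]
pop()->15, [7, 29, 46]

Final stack: [7, 29, 46]


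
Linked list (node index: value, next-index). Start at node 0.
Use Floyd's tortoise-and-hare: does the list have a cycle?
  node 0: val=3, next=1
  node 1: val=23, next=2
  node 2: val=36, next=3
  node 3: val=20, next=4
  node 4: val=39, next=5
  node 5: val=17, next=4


Floyd's tortoise (slow, +1) and hare (fast, +2):
  init: slow=0, fast=0
  step 1: slow=1, fast=2
  step 2: slow=2, fast=4
  step 3: slow=3, fast=4
  step 4: slow=4, fast=4
  slow == fast at node 4: cycle detected

Cycle: yes


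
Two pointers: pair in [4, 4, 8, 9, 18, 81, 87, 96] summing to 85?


lo=0(4)+hi=7(96)=100
lo=0(4)+hi=6(87)=91
lo=0(4)+hi=5(81)=85

Yes: 4+81=85


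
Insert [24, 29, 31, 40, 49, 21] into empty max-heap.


Insert 24: [24]
Insert 29: [29, 24]
Insert 31: [31, 24, 29]
Insert 40: [40, 31, 29, 24]
Insert 49: [49, 40, 29, 24, 31]
Insert 21: [49, 40, 29, 24, 31, 21]

Final heap: [49, 40, 29, 24, 31, 21]


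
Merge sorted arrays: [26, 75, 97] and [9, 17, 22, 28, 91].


Take 9 from B
Take 17 from B
Take 22 from B
Take 26 from A
Take 28 from B
Take 75 from A
Take 91 from B

Merged: [9, 17, 22, 26, 28, 75, 91, 97]


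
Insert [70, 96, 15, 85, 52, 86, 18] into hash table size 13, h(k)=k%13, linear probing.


Insert 70: h=5 -> slot 5
Insert 96: h=5, 1 probes -> slot 6
Insert 15: h=2 -> slot 2
Insert 85: h=7 -> slot 7
Insert 52: h=0 -> slot 0
Insert 86: h=8 -> slot 8
Insert 18: h=5, 4 probes -> slot 9

Table: [52, None, 15, None, None, 70, 96, 85, 86, 18, None, None, None]


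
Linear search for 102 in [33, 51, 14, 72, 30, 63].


i=0: 33!=102
i=1: 51!=102
i=2: 14!=102
i=3: 72!=102
i=4: 30!=102
i=5: 63!=102

Not found, 6 comps


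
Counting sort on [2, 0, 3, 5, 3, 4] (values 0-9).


Input: [2, 0, 3, 5, 3, 4]
Counts: [1, 0, 1, 2, 1, 1, 0, 0, 0, 0]

Sorted: [0, 2, 3, 3, 4, 5]


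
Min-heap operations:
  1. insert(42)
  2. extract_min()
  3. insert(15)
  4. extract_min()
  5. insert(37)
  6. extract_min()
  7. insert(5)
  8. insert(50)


insert(42) -> [42]
extract_min()->42, []
insert(15) -> [15]
extract_min()->15, []
insert(37) -> [37]
extract_min()->37, []
insert(5) -> [5]
insert(50) -> [5, 50]

Final heap: [5, 50]


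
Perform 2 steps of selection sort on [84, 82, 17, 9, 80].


Initial: [84, 82, 17, 9, 80]
Step 1: min=9 at 3
  Swap: [9, 82, 17, 84, 80]
Step 2: min=17 at 2
  Swap: [9, 17, 82, 84, 80]

After 2 steps: [9, 17, 82, 84, 80]


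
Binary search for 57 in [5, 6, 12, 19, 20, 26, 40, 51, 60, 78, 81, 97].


Step 1: lo=0, hi=11, mid=5, val=26
Step 2: lo=6, hi=11, mid=8, val=60
Step 3: lo=6, hi=7, mid=6, val=40
Step 4: lo=7, hi=7, mid=7, val=51

Not found
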